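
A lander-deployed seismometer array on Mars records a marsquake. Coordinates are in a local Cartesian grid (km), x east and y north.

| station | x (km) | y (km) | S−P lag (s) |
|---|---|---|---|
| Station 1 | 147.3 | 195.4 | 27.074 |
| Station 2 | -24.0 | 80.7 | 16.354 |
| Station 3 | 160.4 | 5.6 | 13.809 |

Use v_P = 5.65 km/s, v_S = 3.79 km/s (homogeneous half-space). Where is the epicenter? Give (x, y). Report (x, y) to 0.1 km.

Distance from S−P lag: d = Δt · v_P v_S / (v_P − v_S) = Δt · (5.65·3.79)/(5.65−3.79) ≈ 11.5126·Δt.
So d_Station 1 = 311.69, d_Station 2 = 188.28, d_Station 3 = 158.98 km.
Circle about each station: (x − 147.3)² + (y − 195.4)² = 311.69²; (x + 24.0)² + (y − 80.7)² = 188.28²; (x − 160.4)² + (y − 5.6)² = 158.98².
Subtracting pairs of circle equations eliminates x²+y² and gives linear equations (the radical axes):
-342.6 x − 229.4 y = 8911.34
26.2 x − 379.6 y = 37757.09
Solving the 2×2 system: x ≈ 38.8, y ≈ -96.8 km.
Check against Station 1 (with the unrounded x, y): √((x − 147.3)²+(y − 195.4)²) = 311.68 ≈ 311.69 km. ✓

x ≈ 38.8 km, y ≈ -96.8 km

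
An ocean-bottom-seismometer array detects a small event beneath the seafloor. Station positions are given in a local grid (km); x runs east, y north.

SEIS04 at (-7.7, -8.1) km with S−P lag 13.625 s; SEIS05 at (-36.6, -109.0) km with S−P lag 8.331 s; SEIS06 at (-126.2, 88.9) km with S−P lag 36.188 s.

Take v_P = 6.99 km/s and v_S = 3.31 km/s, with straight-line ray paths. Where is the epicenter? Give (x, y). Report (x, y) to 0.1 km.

Distance from S−P lag: d = Δt · v_P v_S / (v_P − v_S) = Δt · (6.99·3.31)/(6.99−3.31) ≈ 6.2872·Δt.
So d_SEIS04 = 85.66, d_SEIS05 = 52.38, d_SEIS06 = 227.52 km.
Circle about each station: (x + 7.7)² + (y + 8.1)² = 85.66²; (x + 36.6)² + (y + 109.0)² = 52.38²; (x + 126.2)² + (y − 88.9)² = 227.52².
Subtracting pairs of circle equations eliminates x²+y² and gives linear equations (the radical axes):
-57.8 x − 201.8 y = 17689.63
-237.0 x + 194.0 y = -20722.96
Solving the 2×2 system: x ≈ 12.7, y ≈ -91.3 km.

12.7 km east, -91.3 km north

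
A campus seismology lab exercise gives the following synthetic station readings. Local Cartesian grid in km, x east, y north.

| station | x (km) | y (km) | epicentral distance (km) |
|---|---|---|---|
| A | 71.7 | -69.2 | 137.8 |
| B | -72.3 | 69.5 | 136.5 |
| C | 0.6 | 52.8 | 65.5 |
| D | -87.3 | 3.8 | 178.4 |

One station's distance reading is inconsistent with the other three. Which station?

D

Solve using three stations at a time. Using A, B, C (subtract circle equations pairwise → linear system) gives (x, y) ≈ (64.2, 68.4).
Distances from that point to each station vs reported:
  A: calculated 137.8 vs reported 137.8 → residual 0.0 km
  B: calculated 136.5 vs reported 136.5 → residual 0.0 km
  C: calculated 65.5 vs reported 65.5 → residual 0.0 km
  D: calculated 164.7 vs reported 178.4 → residual 13.7 km
A, B, C are mutually consistent (residuals ≈ 0); D is off by 13.7 km.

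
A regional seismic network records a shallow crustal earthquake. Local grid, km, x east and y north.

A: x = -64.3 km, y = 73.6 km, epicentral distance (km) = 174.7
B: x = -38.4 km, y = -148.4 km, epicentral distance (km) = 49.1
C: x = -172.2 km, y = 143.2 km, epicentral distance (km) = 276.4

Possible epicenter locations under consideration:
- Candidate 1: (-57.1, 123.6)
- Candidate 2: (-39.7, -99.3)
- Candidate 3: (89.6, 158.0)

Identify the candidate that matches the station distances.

For each candidate, compare |candidate − station| to the reported distance:
Candidate 1: residuals A 124.2, B 223.5, C 159.6 → max 223.5 km
Candidate 2: residuals A 0.1, B 0.0, C 0.1 → max 0.1 km
Candidate 3: residuals A 0.8, B 283.0, C 14.2 → max 283.0 km
Only Candidate 2 has all residuals ≈ 0.

Candidate 2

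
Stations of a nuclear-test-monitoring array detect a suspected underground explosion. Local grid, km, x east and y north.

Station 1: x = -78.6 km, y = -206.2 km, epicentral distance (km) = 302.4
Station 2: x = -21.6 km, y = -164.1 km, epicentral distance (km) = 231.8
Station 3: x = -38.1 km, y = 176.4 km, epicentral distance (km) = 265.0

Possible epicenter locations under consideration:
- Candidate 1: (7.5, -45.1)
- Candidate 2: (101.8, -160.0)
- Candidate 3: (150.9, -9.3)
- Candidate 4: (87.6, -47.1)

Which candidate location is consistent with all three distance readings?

Candidate 3

For each candidate, compare |candidate − station| to the reported distance:
Candidate 1: residuals Station 1 119.7, Station 2 109.3, Station 3 38.9 → max 119.7 km
Candidate 2: residuals Station 1 116.2, Station 2 108.3, Station 3 99.3 → max 116.2 km
Candidate 3: residuals Station 1 0.0, Station 2 0.0, Station 3 0.0 → max 0.0 km
Candidate 4: residuals Station 1 72.3, Station 2 71.8, Station 3 8.6 → max 72.3 km
Only Candidate 3 has all residuals ≈ 0.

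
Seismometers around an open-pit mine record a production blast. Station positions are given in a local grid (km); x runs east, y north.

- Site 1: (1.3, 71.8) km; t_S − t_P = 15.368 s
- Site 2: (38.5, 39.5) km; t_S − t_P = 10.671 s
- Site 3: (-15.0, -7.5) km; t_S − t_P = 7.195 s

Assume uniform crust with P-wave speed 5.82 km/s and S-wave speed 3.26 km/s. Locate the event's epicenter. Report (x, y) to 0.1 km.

(28.1, -38.9)

Distance from S−P lag: d = Δt · v_P v_S / (v_P − v_S) = Δt · (5.82·3.26)/(5.82−3.26) ≈ 7.4114·Δt.
So d_Site 1 = 113.90, d_Site 2 = 79.09, d_Site 3 = 53.33 km.
Circle about each station: (x − 1.3)² + (y − 71.8)² = 113.90²; (x − 38.5)² + (y − 39.5)² = 79.09²; (x + 15.0)² + (y + 7.5)² = 53.33².
Subtracting the Site 1 equation from the Site 2 and Site 3 equations removes the quadratic terms:
74.4 x − 64.6 y = 4603.55
-32.6 x − 158.6 y = 5253.44
Solving the 2×2 system: x ≈ 28.1, y ≈ -38.9 km.
Check against Site 1 (with the unrounded x, y): √((x − 1.3)²+(y − 71.8)²) = 113.90 ≈ 113.90 km. ✓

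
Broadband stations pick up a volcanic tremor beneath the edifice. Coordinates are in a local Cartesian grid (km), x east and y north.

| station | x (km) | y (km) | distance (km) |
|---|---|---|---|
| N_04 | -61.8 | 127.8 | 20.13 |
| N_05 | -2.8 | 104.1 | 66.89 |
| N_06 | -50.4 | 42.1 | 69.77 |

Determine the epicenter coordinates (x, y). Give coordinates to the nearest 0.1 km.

-69.5 km east, 109.2 km north

Circle about each station: (x + 61.8)² + (y − 127.8)² = 20.13²; (x + 2.8)² + (y − 104.1)² = 66.89²; (x + 50.4)² + (y − 42.1)² = 69.77².
Subtracting the N_04 equation from the N_05 and N_06 equations removes the quadratic terms:
118.0 x − 47.4 y = -13376.49
22.8 x − 171.4 y = -20302.15
Solving the 2×2 system: x ≈ -69.5, y ≈ 109.2 km.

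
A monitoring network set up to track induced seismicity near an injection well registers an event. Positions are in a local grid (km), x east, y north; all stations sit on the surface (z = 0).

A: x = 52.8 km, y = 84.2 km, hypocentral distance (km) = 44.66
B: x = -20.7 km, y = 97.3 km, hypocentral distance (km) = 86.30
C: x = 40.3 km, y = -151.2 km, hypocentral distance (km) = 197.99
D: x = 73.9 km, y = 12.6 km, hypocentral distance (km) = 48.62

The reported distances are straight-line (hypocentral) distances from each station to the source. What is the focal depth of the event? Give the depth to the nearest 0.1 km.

Each station gives a sphere (x−x_i)² + (y−y_i)² + z² = d_i² (stations at z=0).
Subtracting the A sphere from B and C: z² cancels, leaving linear equations in x and y:
-147.0 x + 26.2 y = -5434.87
-25.0 x − 470.8 y = -22597.47
Solving: x ≈ 45.100, y ≈ 45.603 km (keep extra digits for the depth step; rounded: 45.1, 45.6).
Then from the A sphere: z² = 44.66² − (x − 52.8)² − (y − 84.2)² with x = 45.100, y = 45.603, so z ≈ 21.107 ≈ 21.1 km.
Check against D (with the unrounded solution): distance 48.62 ≈ 48.62 km. ✓

21.1 km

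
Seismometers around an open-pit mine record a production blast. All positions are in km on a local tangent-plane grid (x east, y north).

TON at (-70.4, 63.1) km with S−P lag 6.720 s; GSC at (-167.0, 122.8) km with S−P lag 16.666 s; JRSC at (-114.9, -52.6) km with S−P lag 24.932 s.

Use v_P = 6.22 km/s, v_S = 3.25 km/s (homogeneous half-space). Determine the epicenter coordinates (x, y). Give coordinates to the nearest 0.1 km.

(-54.8, 106.1)

Distance from S−P lag: d = Δt · v_P v_S / (v_P − v_S) = Δt · (6.22·3.25)/(6.22−3.25) ≈ 6.8064·Δt.
So d_TON = 45.74, d_GSC = 113.44, d_JRSC = 169.70 km.
Circle about each station: (x + 70.4)² + (y − 63.1)² = 45.74²; (x + 167.0)² + (y − 122.8)² = 113.44²; (x + 114.9)² + (y + 52.6)² = 169.70².
Subtracting pairs of circle equations eliminates x²+y² and gives linear equations (the radical axes):
-193.2 x + 119.4 y = 23254.58
-89.0 x − 231.4 y = -19674.94
Solving the 2×2 system: x ≈ -54.8, y ≈ 106.1 km.
Check against TON (with the unrounded x, y): √((x + 70.4)²+(y − 63.1)²) = 45.74 ≈ 45.74 km. ✓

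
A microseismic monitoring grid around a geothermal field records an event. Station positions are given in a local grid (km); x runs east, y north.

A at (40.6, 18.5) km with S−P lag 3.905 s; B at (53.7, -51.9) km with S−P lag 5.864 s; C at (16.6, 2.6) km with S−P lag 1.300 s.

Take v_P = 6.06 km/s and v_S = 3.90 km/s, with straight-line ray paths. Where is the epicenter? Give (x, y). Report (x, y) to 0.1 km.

(7.0, -7.9)

Distance from S−P lag: d = Δt · v_P v_S / (v_P − v_S) = Δt · (6.06·3.90)/(6.06−3.90) ≈ 10.9417·Δt.
So d_A = 42.73, d_B = 64.16, d_C = 14.22 km.
Circle about each station: (x − 40.6)² + (y − 18.5)² = 42.73²; (x − 53.7)² + (y + 51.9)² = 64.16²; (x − 16.6)² + (y − 2.6)² = 14.22².
Subtracting the A equation from the B and C equations removes the quadratic terms:
26.2 x − 140.8 y = 1296.04
-48.0 x − 31.8 y = -84.65
Solving the 2×2 system: x ≈ 7.0, y ≈ -7.9 km.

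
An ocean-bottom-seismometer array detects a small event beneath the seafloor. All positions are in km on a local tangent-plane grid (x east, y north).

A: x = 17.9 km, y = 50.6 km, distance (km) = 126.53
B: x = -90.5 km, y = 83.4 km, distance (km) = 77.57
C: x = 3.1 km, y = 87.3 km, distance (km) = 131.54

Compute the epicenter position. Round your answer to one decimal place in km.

Circle about each station: (x − 17.9)² + (y − 50.6)² = 126.53²; (x + 90.5)² + (y − 83.4)² = 77.57²; (x − 3.1)² + (y − 87.3)² = 131.54².
Subtracting pairs of circle equations eliminates x²+y² and gives linear equations (the radical axes):
-216.8 x + 65.6 y = 22257.78
-29.6 x + 73.4 y = 3457.20
Solving the 2×2 system: x ≈ -100.7, y ≈ 6.5 km.

(-100.7, 6.5)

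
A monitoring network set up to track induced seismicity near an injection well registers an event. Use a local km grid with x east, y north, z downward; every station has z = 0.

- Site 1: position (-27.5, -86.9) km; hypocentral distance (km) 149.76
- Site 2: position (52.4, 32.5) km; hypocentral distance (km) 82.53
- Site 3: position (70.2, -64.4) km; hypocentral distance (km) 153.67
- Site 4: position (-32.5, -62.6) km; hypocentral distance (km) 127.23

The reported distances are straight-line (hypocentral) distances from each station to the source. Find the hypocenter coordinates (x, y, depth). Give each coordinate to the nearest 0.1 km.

(-15.2, 56.7, 40.7)

Each station gives a sphere (x−x_i)² + (y−y_i)² + z² = d_i² (stations at z=0).
Subtracting the Site 1 sphere from Site 2 and Site 3: z² cancels, leaving linear equations in x and y:
159.8 x + 238.8 y = 11111.01
195.4 x + 45.0 y = -418.87
Solving: x ≈ -15.202, y ≈ 56.701 km (keep extra digits for the depth step; rounded: -15.2, 56.7).
Then from the Site 1 sphere: z² = 149.76² − (x + 27.5)² − (y + 86.9)² with x = -15.202, y = 56.701, so z ≈ 40.689 ≈ 40.7 km.
Check against Site 4 (with the unrounded solution): distance 127.23 ≈ 127.23 km. ✓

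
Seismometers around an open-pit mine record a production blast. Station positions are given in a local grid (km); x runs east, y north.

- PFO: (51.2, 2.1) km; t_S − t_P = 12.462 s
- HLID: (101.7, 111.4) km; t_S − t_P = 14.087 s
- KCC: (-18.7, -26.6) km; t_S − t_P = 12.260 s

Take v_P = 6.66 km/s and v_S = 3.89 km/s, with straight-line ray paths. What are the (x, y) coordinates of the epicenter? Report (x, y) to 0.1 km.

x ≈ -27.9 km, y ≈ 87.7 km

Distance from S−P lag: d = Δt · v_P v_S / (v_P − v_S) = Δt · (6.66·3.89)/(6.66−3.89) ≈ 9.3529·Δt.
So d_PFO = 116.56, d_HLID = 131.75, d_KCC = 114.67 km.
Circle about each station: (x − 51.2)² + (y − 2.1)² = 116.56²; (x − 101.7)² + (y − 111.4)² = 131.75²; (x + 18.7)² + (y + 26.6)² = 114.67².
Subtracting the PFO equation from the HLID and KCC equations removes the quadratic terms:
101.0 x + 218.6 y = 16355.17
-139.8 x − 57.4 y = -1131.58
Solving the 2×2 system: x ≈ -27.9, y ≈ 87.7 km.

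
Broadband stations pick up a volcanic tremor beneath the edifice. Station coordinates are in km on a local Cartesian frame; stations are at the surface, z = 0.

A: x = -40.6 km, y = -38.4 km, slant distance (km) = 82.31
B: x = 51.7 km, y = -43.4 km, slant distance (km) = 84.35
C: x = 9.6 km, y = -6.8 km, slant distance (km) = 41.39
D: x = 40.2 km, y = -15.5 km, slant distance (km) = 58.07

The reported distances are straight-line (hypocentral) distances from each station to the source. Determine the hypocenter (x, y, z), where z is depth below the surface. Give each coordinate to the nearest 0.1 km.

Each station gives a sphere (x−x_i)² + (y−y_i)² + z² = d_i² (stations at z=0).
Subtracting the A sphere from B and C: z² cancels, leaving linear equations in x and y:
184.6 x − 10.0 y = 1093.54
100.4 x + 63.2 y = 2077.28
Solving: x ≈ 7.094, y ≈ 21.599 km (keep extra digits for the depth step; rounded: 7.1, 21.6).
Then from the A sphere: z² = 82.31² − (x + 40.6)² − (y + 38.4)² with x = 7.094, y = 21.599, so z ≈ 30.006 ≈ 30.0 km.

(7.1, 21.6, 30.0)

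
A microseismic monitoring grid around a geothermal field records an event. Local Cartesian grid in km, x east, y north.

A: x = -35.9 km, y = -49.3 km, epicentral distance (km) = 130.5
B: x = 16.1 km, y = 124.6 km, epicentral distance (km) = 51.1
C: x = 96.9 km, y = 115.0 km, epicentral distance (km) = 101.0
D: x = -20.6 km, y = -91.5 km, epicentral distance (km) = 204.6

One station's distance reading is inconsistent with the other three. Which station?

D

Solve using three stations at a time. Using A, B, C (subtract circle equations pairwise → linear system) gives (x, y) ≈ (4.2, 74.9).
Distances from that point to each station vs reported:
  A: calculated 130.5 vs reported 130.5 → residual 0.0 km
  B: calculated 51.1 vs reported 51.1 → residual 0.0 km
  C: calculated 101.0 vs reported 101.0 → residual 0.0 km
  D: calculated 168.2 vs reported 204.6 → residual 36.4 km
A, B, C are mutually consistent (residuals ≈ 0); D is off by 36.4 km.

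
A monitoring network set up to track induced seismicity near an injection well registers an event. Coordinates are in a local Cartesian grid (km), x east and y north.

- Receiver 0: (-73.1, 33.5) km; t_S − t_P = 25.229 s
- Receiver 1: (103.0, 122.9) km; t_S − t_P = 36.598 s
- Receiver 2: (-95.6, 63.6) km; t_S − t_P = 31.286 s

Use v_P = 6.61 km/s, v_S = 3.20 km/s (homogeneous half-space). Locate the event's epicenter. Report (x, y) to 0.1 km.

Distance from S−P lag: d = Δt · v_P v_S / (v_P − v_S) = Δt · (6.61·3.20)/(6.61−3.20) ≈ 6.2029·Δt.
So d_Receiver 0 = 156.49, d_Receiver 1 = 227.01, d_Receiver 2 = 194.06 km.
Circle about each station: (x + 73.1)² + (y − 33.5)² = 156.49²; (x − 103.0)² + (y − 122.9)² = 227.01²; (x + 95.6)² + (y − 63.6)² = 194.06².
Subtracting the Receiver 0 equation from the Receiver 1 and Receiver 2 equations removes the quadratic terms:
352.2 x + 178.8 y = -7796.87
-45.0 x + 60.2 y = -6451.70
Solving the 2×2 system: x ≈ 23.4, y ≈ -89.7 km.

23.4 km east, -89.7 km north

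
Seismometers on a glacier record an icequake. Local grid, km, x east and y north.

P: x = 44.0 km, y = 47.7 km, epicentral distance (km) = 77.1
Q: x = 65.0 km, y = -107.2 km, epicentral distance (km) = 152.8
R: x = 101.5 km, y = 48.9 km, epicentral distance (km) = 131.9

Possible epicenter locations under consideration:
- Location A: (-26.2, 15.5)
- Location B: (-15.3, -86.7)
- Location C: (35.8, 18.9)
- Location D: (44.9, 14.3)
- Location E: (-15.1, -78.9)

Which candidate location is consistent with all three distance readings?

Location A

For each candidate, compare |candidate − station| to the reported distance:
Location A: residuals P 0.1, Q 0.1, R 0.1 → max 0.1 km
Location B: residuals P 69.8, Q 69.9, R 47.1 → max 69.9 km
Location C: residuals P 47.2, Q 23.4, R 59.7 → max 59.7 km
Location D: residuals P 43.7, Q 29.6, R 65.6 → max 65.6 km
Location E: residuals P 62.6, Q 67.8, R 41.1 → max 67.8 km
Only Location A has all residuals ≈ 0.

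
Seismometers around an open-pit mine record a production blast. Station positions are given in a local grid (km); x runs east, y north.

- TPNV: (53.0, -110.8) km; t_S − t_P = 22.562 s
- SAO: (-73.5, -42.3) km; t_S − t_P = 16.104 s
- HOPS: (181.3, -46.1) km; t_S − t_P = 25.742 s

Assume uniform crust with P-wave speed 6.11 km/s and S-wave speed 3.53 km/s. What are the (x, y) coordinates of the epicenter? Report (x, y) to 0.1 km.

Distance from S−P lag: d = Δt · v_P v_S / (v_P − v_S) = Δt · (6.11·3.53)/(6.11−3.53) ≈ 8.3598·Δt.
So d_TPNV = 188.61, d_SAO = 134.63, d_HOPS = 215.20 km.
Circle about each station: (x − 53.0)² + (y + 110.8)² = 188.61²; (x + 73.5)² + (y + 42.3)² = 134.63²; (x − 181.3)² + (y + 46.1)² = 215.20².
Subtracting the TPNV equation from the SAO and HOPS equations removes the quadratic terms:
-253.0 x + 137.0 y = 9554.40
256.6 x + 129.4 y = 9171.95
Solving the 2×2 system: x ≈ 0.3, y ≈ 70.3 km.

0.3 km east, 70.3 km north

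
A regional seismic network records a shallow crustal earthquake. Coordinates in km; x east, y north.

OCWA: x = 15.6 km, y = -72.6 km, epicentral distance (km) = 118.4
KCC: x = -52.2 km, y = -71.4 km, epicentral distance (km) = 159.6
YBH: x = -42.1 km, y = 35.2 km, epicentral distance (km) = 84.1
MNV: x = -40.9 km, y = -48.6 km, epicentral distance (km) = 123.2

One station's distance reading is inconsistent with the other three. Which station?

KCC

Solve using three stations at a time. Using OCWA, YBH, MNV (subtract circle equations pairwise → linear system) gives (x, y) ≈ (41.6, 42.9).
Distances from that point to each station vs reported:
  OCWA: calculated 118.3 vs reported 118.4 → residual 0.1 km
  KCC: calculated 147.8 vs reported 159.6 → residual 11.8 km
  YBH: calculated 84.0 vs reported 84.1 → residual 0.1 km
  MNV: calculated 123.1 vs reported 123.2 → residual 0.1 km
OCWA, YBH, MNV are mutually consistent (residuals ≈ 0); KCC is off by 11.8 km.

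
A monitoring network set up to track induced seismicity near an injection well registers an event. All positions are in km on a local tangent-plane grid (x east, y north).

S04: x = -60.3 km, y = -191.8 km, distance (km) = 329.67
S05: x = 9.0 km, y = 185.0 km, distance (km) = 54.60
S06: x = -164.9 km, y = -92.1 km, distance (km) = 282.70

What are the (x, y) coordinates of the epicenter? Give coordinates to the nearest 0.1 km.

9.5 km east, 130.4 km north

Circle about each station: (x + 60.3)² + (y + 191.8)² = 329.67²; (x − 9.0)² + (y − 185.0)² = 54.60²; (x + 164.9)² + (y + 92.1)² = 282.70².
Subtracting the S04 equation from the S05 and S06 equations removes the quadratic terms:
138.6 x + 753.6 y = 99583.82
-209.2 x + 199.4 y = 24014.11
Solving the 2×2 system: x ≈ 9.5, y ≈ 130.4 km.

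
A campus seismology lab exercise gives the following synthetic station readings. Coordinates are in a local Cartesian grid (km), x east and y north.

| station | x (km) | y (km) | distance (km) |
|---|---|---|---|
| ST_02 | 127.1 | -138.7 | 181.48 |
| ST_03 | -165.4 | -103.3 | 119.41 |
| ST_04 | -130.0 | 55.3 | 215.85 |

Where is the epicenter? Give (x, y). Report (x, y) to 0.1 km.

x ≈ -54.2 km, y ≈ -146.8 km

Circle about each station: (x − 127.1)² + (y + 138.7)² = 181.48²; (x + 165.4)² + (y + 103.3)² = 119.41²; (x + 130.0)² + (y − 55.3)² = 215.85².
Subtracting pairs of circle equations eliminates x²+y² and gives linear equations (the radical axes):
-585.0 x + 70.8 y = 21312.19
-514.2 x + 388.0 y = -29090.24
Solving the 2×2 system: x ≈ -54.2, y ≈ -146.8 km.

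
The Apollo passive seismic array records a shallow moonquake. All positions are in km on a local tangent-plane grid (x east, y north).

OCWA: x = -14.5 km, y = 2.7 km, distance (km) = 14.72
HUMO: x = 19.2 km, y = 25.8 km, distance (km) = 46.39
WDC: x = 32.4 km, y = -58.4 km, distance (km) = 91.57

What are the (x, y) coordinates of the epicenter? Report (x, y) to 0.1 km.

x ≈ -25.3 km, y ≈ 12.7 km

Circle about each station: (x + 14.5)² + (y − 2.7)² = 14.72²; (x − 19.2)² + (y − 25.8)² = 46.39²; (x − 32.4)² + (y + 58.4)² = 91.57².
Subtracting the OCWA equation from the HUMO and WDC equations removes the quadratic terms:
67.4 x + 46.2 y = -1118.61
93.8 x − 122.2 y = -3925.61
Solving the 2×2 system: x ≈ -25.3, y ≈ 12.7 km.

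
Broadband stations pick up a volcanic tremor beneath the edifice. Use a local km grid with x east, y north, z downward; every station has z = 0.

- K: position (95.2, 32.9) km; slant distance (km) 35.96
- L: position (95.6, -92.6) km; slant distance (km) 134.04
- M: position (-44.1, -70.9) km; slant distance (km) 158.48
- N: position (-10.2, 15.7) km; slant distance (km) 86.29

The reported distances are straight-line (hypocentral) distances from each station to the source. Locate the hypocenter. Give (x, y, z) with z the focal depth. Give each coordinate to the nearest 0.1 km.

x ≈ 69.7 km, y ≈ 36.5 km, depth ≈ 25.1 km

Each station gives a sphere (x−x_i)² + (y−y_i)² + z² = d_i² (stations at z=0).
Subtracting the K sphere from L and M: z² cancels, leaving linear equations in x and y:
0.8 x − 251.0 y = -9104.93
-278.6 x − 207.6 y = -26996.62
Solving: x ≈ 69.705, y ≈ 36.497 km (keep extra digits for the depth step; rounded: 69.7, 36.5).
Then from the K sphere: z² = 35.96² − (x − 95.2)² − (y − 32.9)² with x = 69.705, y = 36.497, so z ≈ 25.104 ≈ 25.1 km.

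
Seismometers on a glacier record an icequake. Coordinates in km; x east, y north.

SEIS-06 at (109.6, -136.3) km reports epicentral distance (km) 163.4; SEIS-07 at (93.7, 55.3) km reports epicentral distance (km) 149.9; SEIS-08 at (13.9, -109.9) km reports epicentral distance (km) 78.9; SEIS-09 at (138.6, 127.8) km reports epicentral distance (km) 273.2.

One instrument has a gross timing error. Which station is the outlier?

Solve using three stations at a time. Using SEIS-06, SEIS-07, SEIS-08 (subtract circle equations pairwise → linear system) gives (x, y) ≈ (-22.2, -39.7).
Distances from that point to each station vs reported:
  SEIS-06: calculated 163.4 vs reported 163.4 → residual 0.0 km
  SEIS-07: calculated 149.9 vs reported 149.9 → residual 0.0 km
  SEIS-08: calculated 78.9 vs reported 78.9 → residual 0.0 km
  SEIS-09: calculated 232.2 vs reported 273.2 → residual 41.0 km
SEIS-06, SEIS-07, SEIS-08 are mutually consistent (residuals ≈ 0); SEIS-09 is off by 41.0 km.

SEIS-09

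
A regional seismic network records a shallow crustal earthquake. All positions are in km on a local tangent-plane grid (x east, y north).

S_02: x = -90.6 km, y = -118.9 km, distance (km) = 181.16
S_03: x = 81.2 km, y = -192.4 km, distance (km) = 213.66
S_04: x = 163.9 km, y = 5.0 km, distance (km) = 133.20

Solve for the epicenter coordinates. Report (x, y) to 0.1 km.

x ≈ 31.1 km, y ≈ 15.3 km

Circle about each station: (x + 90.6)² + (y + 118.9)² = 181.16²; (x − 81.2)² + (y + 192.4)² = 213.66²; (x − 163.9)² + (y − 5.0)² = 133.20².
Subtracting the S_02 equation from the S_03 and S_04 equations removes the quadratic terms:
343.6 x − 147.0 y = 8433.98
509.0 x + 247.8 y = 19619.35
Solving the 2×2 system: x ≈ 31.1, y ≈ 15.3 km.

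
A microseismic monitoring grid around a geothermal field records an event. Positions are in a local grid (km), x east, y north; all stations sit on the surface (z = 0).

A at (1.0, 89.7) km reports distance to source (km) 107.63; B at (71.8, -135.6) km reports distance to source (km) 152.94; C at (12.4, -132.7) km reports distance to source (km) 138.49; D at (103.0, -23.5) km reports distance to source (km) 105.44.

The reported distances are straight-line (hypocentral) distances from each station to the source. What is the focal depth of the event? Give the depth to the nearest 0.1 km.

z ≈ 51.4 km

Each station gives a sphere (x−x_i)² + (y−y_i)² + z² = d_i² (stations at z=0).
Subtracting the A sphere from B and C: z² cancels, leaving linear equations in x and y:
141.6 x − 450.6 y = 3689.08
22.8 x − 444.8 y = 2120.70
Solving: x ≈ 13.002, y ≈ -4.101 km (keep extra digits for the depth step; rounded: 13.0, -4.1).
Then from the A sphere: z² = 107.63² − (x − 1.0)² − (y − 89.7)² with x = 13.002, y = -4.101, so z ≈ 51.396 ≈ 51.4 km.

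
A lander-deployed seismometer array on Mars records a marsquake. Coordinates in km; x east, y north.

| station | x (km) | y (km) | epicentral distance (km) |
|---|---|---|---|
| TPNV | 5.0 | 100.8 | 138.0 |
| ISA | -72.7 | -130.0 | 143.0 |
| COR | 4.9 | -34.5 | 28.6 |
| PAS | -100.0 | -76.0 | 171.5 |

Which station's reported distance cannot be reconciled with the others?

PAS

Solve using three stations at a time. Using TPNV, ISA, COR (subtract circle equations pairwise → linear system) gives (x, y) ≈ (33.5, -34.2).
Distances from that point to each station vs reported:
  TPNV: calculated 138.0 vs reported 138.0 → residual 0.0 km
  ISA: calculated 143.0 vs reported 143.0 → residual 0.0 km
  COR: calculated 28.6 vs reported 28.6 → residual 0.0 km
  PAS: calculated 139.9 vs reported 171.5 → residual 31.6 km
TPNV, ISA, COR are mutually consistent (residuals ≈ 0); PAS is off by 31.6 km.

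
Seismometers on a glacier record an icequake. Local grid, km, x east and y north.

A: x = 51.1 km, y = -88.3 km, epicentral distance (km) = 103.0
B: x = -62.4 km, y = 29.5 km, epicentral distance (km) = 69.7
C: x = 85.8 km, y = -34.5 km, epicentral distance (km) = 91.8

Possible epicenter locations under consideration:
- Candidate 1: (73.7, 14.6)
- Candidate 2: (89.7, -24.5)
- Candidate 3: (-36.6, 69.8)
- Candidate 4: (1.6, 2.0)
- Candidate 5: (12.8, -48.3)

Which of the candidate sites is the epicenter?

Candidate 4

For each candidate, compare |candidate − station| to the reported distance:
Candidate 1: residuals A 2.4, B 67.2, C 41.2 → max 67.2 km
Candidate 2: residuals A 28.4, B 91.7, C 81.1 → max 91.7 km
Candidate 3: residuals A 77.8, B 21.8, C 69.0 → max 77.8 km
Candidate 4: residuals A 0.0, B 0.0, C 0.0 → max 0.0 km
Candidate 5: residuals A 47.6, B 38.5, C 17.5 → max 47.6 km
Only Candidate 4 has all residuals ≈ 0.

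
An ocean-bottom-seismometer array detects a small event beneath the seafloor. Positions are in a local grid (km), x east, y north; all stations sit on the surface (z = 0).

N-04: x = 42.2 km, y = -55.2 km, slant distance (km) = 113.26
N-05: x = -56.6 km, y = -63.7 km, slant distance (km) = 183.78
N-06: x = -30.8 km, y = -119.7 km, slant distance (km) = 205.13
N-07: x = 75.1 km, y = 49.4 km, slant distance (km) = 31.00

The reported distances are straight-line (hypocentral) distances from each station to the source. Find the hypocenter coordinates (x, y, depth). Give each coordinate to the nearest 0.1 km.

Each station gives a sphere (x−x_i)² + (y−y_i)² + z² = d_i² (stations at z=0).
Subtracting the N-04 sphere from N-05 and N-06: z² cancels, leaving linear equations in x and y:
-197.6 x − 17.0 y = -18513.89
-146.0 x − 129.0 y = -18801.64
Solving: x ≈ 89.909, y ≈ 43.992 km (keep extra digits for the depth step; rounded: 89.9, 44.0).
Then from the N-04 sphere: z² = 113.26² − (x − 42.2)² − (y + 55.2)² with x = 89.909, y = 43.992, so z ≈ 26.695 ≈ 26.7 km.
Check against N-07 (with the unrounded solution): distance 31.00 ≈ 31.00 km. ✓

x ≈ 89.9 km, y ≈ 44.0 km, depth ≈ 26.7 km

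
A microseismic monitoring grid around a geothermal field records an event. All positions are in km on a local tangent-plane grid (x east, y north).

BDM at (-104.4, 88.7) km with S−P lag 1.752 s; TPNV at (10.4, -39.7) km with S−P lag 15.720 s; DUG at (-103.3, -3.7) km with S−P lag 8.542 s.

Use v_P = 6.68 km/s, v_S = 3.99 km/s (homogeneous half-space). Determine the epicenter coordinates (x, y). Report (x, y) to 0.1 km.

-89.5 km east, 79.8 km north

Distance from S−P lag: d = Δt · v_P v_S / (v_P − v_S) = Δt · (6.68·3.99)/(6.68−3.99) ≈ 9.9083·Δt.
So d_BDM = 17.36, d_TPNV = 155.76, d_DUG = 84.64 km.
Circle about each station: (x + 104.4)² + (y − 88.7)² = 17.36²; (x − 10.4)² + (y + 39.7)² = 155.76²; (x + 103.3)² + (y + 3.7)² = 84.64².
Subtracting pairs of circle equations eliminates x²+y² and gives linear equations (the radical axes):
229.6 x − 256.8 y = -41042.61
2.2 x − 184.8 y = -14945.03
Solving the 2×2 system: x ≈ -89.5, y ≈ 79.8 km.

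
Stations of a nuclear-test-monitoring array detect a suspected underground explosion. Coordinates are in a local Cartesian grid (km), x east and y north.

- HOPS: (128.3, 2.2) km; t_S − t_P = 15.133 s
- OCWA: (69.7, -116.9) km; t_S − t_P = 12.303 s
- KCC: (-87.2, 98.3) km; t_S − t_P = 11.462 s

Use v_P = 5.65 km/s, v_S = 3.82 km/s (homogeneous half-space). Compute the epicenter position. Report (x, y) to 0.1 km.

x ≈ -47.1 km, y ≈ -30.8 km

Distance from S−P lag: d = Δt · v_P v_S / (v_P − v_S) = Δt · (5.65·3.82)/(5.65−3.82) ≈ 11.7940·Δt.
So d_HOPS = 178.48, d_OCWA = 145.10, d_KCC = 135.18 km.
Circle about each station: (x − 128.3)² + (y − 2.2)² = 178.48²; (x − 69.7)² + (y + 116.9)² = 145.10²; (x + 87.2)² + (y − 98.3)² = 135.18².
Subtracting the HOPS equation from the OCWA and KCC equations removes the quadratic terms:
-117.2 x − 238.2 y = 12859.07
-431.0 x + 192.2 y = 14382.48
Solving the 2×2 system: x ≈ -47.1, y ≈ -30.8 km.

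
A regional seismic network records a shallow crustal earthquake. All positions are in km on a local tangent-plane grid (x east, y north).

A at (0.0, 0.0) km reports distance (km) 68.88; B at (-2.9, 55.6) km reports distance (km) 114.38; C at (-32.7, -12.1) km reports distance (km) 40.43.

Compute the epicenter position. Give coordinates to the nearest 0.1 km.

Circle about each station: x² + y² = 68.88²; (x + 2.9)² + (y − 55.6)² = 114.38²; (x + 32.7)² + (y + 12.1)² = 40.43².
Subtracting the A equation from the B and C equations removes the quadratic terms:
-5.8 x + 111.2 y = -5238.56
-65.4 x − 24.2 y = 4325.57
Solving the 2×2 system: x ≈ -47.8, y ≈ -49.6 km.
Check against A (with the unrounded x, y): √(x²+y²) = 68.88 ≈ 68.88 km. ✓

-47.8 km east, -49.6 km north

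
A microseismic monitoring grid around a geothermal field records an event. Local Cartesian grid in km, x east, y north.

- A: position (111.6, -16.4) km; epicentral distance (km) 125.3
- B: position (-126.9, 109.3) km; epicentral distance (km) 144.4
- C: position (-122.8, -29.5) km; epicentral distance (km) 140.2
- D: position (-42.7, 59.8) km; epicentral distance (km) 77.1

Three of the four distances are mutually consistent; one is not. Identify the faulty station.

Solve using three stations at a time. Using A, B, C (subtract circle equations pairwise → linear system) gives (x, y) ≈ (-0.6, 39.3).
Distances from that point to each station vs reported:
  A: calculated 125.3 vs reported 125.3 → residual 0.0 km
  B: calculated 144.4 vs reported 144.4 → residual 0.0 km
  C: calculated 140.2 vs reported 140.2 → residual 0.0 km
  D: calculated 46.8 vs reported 77.1 → residual 30.3 km
A, B, C are mutually consistent (residuals ≈ 0); D is off by 30.3 km.

D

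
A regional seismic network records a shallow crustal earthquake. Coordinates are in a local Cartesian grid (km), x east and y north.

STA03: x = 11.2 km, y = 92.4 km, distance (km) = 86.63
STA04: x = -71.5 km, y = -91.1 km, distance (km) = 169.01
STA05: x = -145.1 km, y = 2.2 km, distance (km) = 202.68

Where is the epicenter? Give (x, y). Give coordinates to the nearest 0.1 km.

56.9 km east, 18.8 km north

Circle about each station: (x − 11.2)² + (y − 92.4)² = 86.63²; (x + 71.5)² + (y + 91.1)² = 169.01²; (x + 145.1)² + (y − 2.2)² = 202.68².
Subtracting pairs of circle equations eliminates x²+y² and gives linear equations (the radical axes):
-165.4 x − 367.0 y = -16311.36
-312.6 x − 180.4 y = -21178.78
Solving the 2×2 system: x ≈ 56.9, y ≈ 18.8 km.
Check against STA03 (with the unrounded x, y): √((x − 11.2)²+(y − 92.4)²) = 86.63 ≈ 86.63 km. ✓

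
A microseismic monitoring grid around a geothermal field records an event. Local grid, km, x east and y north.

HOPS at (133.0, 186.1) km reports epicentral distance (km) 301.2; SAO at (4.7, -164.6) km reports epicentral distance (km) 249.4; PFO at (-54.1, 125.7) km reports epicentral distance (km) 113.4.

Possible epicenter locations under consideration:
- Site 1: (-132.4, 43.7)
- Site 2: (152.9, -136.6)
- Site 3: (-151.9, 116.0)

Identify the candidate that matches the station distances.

For each candidate, compare |candidate − station| to the reported distance:
Site 1: residuals HOPS 0.0, SAO 0.0, PFO 0.0 → max 0.0 km
Site 2: residuals HOPS 22.1, SAO 98.6, PFO 220.7 → max 220.7 km
Site 3: residuals HOPS 7.8, SAO 71.9, PFO 15.1 → max 71.9 km
Only Site 1 has all residuals ≈ 0.

Site 1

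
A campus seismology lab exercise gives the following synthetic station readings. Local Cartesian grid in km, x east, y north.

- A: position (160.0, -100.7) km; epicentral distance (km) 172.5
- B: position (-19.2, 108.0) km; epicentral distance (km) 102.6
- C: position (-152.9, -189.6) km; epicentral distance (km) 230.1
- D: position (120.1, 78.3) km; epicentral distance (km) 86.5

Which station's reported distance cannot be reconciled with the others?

Solve using three stations at a time. Using A, B, D (subtract circle equations pairwise → linear system) gives (x, y) ≈ (48.0, 30.5).
Distances from that point to each station vs reported:
  A: calculated 172.5 vs reported 172.5 → residual 0.0 km
  B: calculated 102.6 vs reported 102.6 → residual 0.0 km
  C: calculated 298.0 vs reported 230.1 → residual 67.9 km
  D: calculated 86.5 vs reported 86.5 → residual 0.0 km
A, B, D are mutually consistent (residuals ≈ 0); C is off by 67.9 km.

C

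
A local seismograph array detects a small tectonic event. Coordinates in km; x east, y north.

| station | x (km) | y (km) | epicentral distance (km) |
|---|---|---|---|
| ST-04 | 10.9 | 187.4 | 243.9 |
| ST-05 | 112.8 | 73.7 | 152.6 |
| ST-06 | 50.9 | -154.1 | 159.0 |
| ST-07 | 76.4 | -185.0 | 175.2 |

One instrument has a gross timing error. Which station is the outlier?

Solve using three stations at a time. Using ST-04, ST-06, ST-07 (subtract circle equations pairwise → linear system) gives (x, y) ≈ (137.6, -20.9).
Distances from that point to each station vs reported:
  ST-04: calculated 243.8 vs reported 243.9 → residual 0.1 km
  ST-05: calculated 97.8 vs reported 152.6 → residual 54.8 km
  ST-06: calculated 158.9 vs reported 159.0 → residual 0.1 km
  ST-07: calculated 175.1 vs reported 175.2 → residual 0.1 km
ST-04, ST-06, ST-07 are mutually consistent (residuals ≈ 0); ST-05 is off by 54.8 km.

ST-05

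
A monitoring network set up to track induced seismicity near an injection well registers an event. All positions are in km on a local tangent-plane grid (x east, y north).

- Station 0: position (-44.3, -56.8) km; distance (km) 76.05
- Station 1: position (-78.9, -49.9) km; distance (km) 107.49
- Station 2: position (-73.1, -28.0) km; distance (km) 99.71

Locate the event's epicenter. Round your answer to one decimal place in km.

x ≈ 26.6 km, y ≈ -29.3 km

Circle about each station: (x + 44.3)² + (y + 56.8)² = 76.05²; (x + 78.9)² + (y + 49.9)² = 107.49²; (x + 73.1)² + (y + 28.0)² = 99.71².
Subtracting pairs of circle equations eliminates x²+y² and gives linear equations (the radical axes):
-69.2 x + 13.8 y = -2244.01
-57.6 x + 57.6 y = -3219.60
Solving the 2×2 system: x ≈ 26.6, y ≈ -29.3 km.
Check against Station 0 (with the unrounded x, y): √((x + 44.3)²+(y + 56.8)²) = 76.02 ≈ 76.05 km. ✓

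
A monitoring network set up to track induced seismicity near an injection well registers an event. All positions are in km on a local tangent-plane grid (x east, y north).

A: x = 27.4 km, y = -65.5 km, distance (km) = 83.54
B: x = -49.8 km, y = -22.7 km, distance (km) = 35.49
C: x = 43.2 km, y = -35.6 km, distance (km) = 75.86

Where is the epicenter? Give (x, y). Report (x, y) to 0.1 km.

x ≈ -23.3 km, y ≈ 0.9 km

Circle about each station: (x − 27.4)² + (y + 65.5)² = 83.54²; (x + 49.8)² + (y + 22.7)² = 35.49²; (x − 43.2)² + (y + 35.6)² = 75.86².
Subtracting pairs of circle equations eliminates x²+y² and gives linear equations (the radical axes):
-154.4 x + 85.6 y = 3673.71
31.6 x + 59.8 y = -683.22
Solving the 2×2 system: x ≈ -23.3, y ≈ 0.9 km.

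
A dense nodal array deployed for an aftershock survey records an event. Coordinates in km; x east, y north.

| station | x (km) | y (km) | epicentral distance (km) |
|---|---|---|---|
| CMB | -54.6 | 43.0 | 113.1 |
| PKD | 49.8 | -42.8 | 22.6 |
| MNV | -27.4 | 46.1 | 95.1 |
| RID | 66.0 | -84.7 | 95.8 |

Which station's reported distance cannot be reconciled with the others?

Solve using three stations at a time. Using CMB, PKD, MNV (subtract circle equations pairwise → linear system) gives (x, y) ≈ (35.8, -25.0).
Distances from that point to each station vs reported:
  CMB: calculated 113.1 vs reported 113.1 → residual 0.0 km
  PKD: calculated 22.7 vs reported 22.6 → residual 0.1 km
  MNV: calculated 95.1 vs reported 95.1 → residual 0.0 km
  RID: calculated 66.9 vs reported 95.8 → residual 28.9 km
CMB, PKD, MNV are mutually consistent (residuals ≈ 0); RID is off by 28.9 km.

RID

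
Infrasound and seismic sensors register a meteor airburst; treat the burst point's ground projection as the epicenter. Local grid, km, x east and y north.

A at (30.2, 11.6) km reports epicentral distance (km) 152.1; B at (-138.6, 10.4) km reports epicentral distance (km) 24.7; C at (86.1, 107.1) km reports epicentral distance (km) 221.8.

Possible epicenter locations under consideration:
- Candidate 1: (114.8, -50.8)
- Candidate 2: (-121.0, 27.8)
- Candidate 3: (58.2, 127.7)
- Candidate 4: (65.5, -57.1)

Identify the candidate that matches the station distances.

For each candidate, compare |candidate − station| to the reported distance:
Candidate 1: residuals A 47.0, B 236.0, C 61.3 → max 236.0 km
Candidate 2: residuals A 0.0, B 0.0, C 0.0 → max 0.0 km
Candidate 3: residuals A 32.7, B 204.4, C 187.1 → max 204.4 km
Candidate 4: residuals A 74.9, B 190.3, C 56.3 → max 190.3 km
Only Candidate 2 has all residuals ≈ 0.

Candidate 2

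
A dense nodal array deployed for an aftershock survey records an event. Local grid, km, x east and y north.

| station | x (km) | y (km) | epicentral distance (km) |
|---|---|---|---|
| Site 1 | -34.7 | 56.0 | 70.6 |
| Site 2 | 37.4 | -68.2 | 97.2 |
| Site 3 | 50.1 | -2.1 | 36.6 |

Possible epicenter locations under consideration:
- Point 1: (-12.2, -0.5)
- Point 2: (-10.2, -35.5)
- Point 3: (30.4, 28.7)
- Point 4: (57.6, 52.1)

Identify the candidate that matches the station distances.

For each candidate, compare |candidate − station| to the reported distance:
Point 1: residuals Site 1 9.8, Site 2 13.3, Site 3 25.7 → max 25.7 km
Point 2: residuals Site 1 24.1, Site 2 39.5, Site 3 32.3 → max 39.5 km
Point 3: residuals Site 1 0.0, Site 2 0.0, Site 3 0.0 → max 0.0 km
Point 4: residuals Site 1 21.8, Site 2 24.8, Site 3 18.1 → max 24.8 km
Only Point 3 has all residuals ≈ 0.

Point 3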